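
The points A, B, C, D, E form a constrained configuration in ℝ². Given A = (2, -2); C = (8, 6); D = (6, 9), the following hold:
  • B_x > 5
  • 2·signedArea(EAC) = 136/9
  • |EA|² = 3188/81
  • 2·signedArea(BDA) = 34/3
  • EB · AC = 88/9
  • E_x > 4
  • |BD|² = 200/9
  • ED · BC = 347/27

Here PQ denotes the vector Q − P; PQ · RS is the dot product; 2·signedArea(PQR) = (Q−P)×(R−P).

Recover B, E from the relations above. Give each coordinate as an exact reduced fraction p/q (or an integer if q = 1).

1. E_x = 40/9  [line -8·x + 6·y + 116/9 = 0 ∩ |EA|² = 3188/81]
2. E_y = 34/9  [line -8·x + 6·y + 116/9 = 0 ∩ |EA|² = 3188/81]
   → E = (40/9, 34/9)
3. B_x = 16/3  [2·signedArea(BDA) = 34/3 ∩ EB · AC = 88/9]
4. B_y = 13/3  [2·signedArea(BDA) = 34/3 ∩ EB · AC = 88/9]
   → B = (16/3, 13/3)

B = (16/3, 13/3)
E = (40/9, 34/9)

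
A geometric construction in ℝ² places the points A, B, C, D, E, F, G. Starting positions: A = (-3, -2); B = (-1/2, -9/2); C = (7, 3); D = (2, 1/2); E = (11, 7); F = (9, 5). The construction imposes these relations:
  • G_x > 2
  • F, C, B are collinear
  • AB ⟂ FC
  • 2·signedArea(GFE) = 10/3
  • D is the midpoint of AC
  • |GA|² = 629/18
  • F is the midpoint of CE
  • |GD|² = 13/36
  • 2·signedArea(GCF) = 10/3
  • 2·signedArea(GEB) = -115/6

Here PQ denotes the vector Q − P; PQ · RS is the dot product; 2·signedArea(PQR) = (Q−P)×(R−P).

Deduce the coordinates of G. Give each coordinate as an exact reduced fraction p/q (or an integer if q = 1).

1. G_x = 5/2  [line -2·x + 2·y + 14/3 = 0 ∩ |GA|² = 629/18]
2. G_y = 1/6  [line -2·x + 2·y + 14/3 = 0 ∩ |GA|² = 629/18]
   → G = (5/2, 1/6)

G = (5/2, 1/6)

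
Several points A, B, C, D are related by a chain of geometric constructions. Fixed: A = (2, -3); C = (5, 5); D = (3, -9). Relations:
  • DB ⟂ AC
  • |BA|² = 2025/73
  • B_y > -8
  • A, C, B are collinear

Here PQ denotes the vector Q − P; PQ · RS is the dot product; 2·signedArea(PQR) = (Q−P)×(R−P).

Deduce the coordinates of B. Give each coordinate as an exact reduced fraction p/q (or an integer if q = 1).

B = (11/73, -579/73)

1. B_x = 11/73  [A, C, B are collinear ∩ DB ⟂ AC]
2. B_y = -579/73  [A, C, B are collinear ∩ DB ⟂ AC]
   → B = (11/73, -579/73)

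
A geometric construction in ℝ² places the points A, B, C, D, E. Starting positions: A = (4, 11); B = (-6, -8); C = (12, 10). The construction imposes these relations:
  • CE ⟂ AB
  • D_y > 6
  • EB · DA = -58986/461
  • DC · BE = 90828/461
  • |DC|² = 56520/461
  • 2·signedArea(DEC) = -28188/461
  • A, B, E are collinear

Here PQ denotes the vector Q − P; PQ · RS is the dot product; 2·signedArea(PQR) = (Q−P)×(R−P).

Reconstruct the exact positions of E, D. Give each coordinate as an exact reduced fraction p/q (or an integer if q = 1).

D = (714/461, 2924/461)
E = (2454/461, 6230/461)

1. E_x = 2454/461  [A, B, E are collinear ∩ CE ⟂ AB]
2. E_y = 6230/461  [A, B, E are collinear ∩ CE ⟂ AB]
   → E = (2454/461, 6230/461)
3. D_x = 714/461  [line 1620/461·x + 3078/461·y + -22032/461 = 0 ∩ |DC|² = 56520/461]
4. D_y = 2924/461  [line 1620/461·x + 3078/461·y + -22032/461 = 0 ∩ |DC|² = 56520/461]
   → D = (714/461, 2924/461)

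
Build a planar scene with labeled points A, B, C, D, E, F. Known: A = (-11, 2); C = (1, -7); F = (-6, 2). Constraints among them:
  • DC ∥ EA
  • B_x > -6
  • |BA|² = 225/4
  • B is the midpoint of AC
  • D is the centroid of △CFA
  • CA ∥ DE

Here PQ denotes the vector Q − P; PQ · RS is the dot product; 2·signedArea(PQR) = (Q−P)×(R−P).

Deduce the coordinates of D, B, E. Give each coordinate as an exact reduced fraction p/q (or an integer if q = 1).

1. D_x = -16/3  [D is the centroid of △CFA]
2. D_y = -1  [D is the centroid of △CFA]
   → D = (-16/3, -1)
3. B_x = -5  [B is the midpoint of AC]
4. B_y = -5/2  [B is the midpoint of AC]
   → B = (-5, -5/2)
5. E_x = -52/3  [DC ∥ EA ∩ CA ∥ DE]
6. E_y = 8  [DC ∥ EA ∩ CA ∥ DE]
   → E = (-52/3, 8)

B = (-5, -5/2)
D = (-16/3, -1)
E = (-52/3, 8)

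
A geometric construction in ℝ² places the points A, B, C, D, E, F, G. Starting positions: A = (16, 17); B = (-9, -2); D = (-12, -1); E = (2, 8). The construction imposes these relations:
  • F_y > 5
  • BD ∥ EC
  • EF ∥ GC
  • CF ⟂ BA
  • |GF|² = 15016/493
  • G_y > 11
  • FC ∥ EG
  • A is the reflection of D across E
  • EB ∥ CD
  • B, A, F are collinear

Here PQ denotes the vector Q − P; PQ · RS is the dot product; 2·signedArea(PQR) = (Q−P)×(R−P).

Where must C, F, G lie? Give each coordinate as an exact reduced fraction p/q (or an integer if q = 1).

1. C_x = -1  [EB ∥ CD ∩ BD ∥ EC]
2. C_y = 9  [EB ∥ CD ∩ BD ∥ EC]
   → C = (-1, 9)
3. F_x = 1351/986  [B, A, F are collinear ∩ CF ⟂ BA]
4. F_y = 5799/986  [B, A, F are collinear ∩ CF ⟂ BA]
   → F = (1351/986, 5799/986)
5. G_x = -365/986  [EF ∥ GC ∩ FC ∥ EG]
6. G_y = 10963/986  [EF ∥ GC ∩ FC ∥ EG]
   → G = (-365/986, 10963/986)

C = (-1, 9)
F = (1351/986, 5799/986)
G = (-365/986, 10963/986)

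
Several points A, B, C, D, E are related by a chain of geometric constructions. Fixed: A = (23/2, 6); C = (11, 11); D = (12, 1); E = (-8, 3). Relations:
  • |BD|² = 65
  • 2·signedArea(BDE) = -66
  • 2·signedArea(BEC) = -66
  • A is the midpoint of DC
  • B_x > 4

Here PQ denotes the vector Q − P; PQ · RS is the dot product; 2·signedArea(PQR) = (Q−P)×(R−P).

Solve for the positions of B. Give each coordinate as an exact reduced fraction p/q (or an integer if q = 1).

B = (5, 5)

1. B_x = 5  [2·signedArea(BEC) = -66 ∩ 2·signedArea(BDE) = -66]
2. B_y = 5  [2·signedArea(BEC) = -66 ∩ 2·signedArea(BDE) = -66]
   → B = (5, 5)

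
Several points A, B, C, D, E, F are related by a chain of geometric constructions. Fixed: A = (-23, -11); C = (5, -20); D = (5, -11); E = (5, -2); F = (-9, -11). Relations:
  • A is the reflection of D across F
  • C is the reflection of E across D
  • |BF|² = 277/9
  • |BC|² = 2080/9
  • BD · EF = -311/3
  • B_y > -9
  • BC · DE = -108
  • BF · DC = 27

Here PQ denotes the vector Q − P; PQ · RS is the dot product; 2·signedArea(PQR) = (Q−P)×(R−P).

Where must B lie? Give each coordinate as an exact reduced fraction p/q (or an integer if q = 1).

1. B_x = -13/3  [BC · DE = -108 ∩ BD · EF = -311/3]
2. B_y = -8  [BC · DE = -108 ∩ BD · EF = -311/3]
   → B = (-13/3, -8)

B = (-13/3, -8)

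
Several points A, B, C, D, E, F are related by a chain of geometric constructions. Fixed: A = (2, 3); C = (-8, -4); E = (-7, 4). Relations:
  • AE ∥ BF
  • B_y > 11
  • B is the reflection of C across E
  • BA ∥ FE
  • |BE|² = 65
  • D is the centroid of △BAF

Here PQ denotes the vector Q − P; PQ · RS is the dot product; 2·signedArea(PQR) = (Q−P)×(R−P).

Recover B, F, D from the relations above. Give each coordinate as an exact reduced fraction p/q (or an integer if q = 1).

1. B_x = -6  [B is the reflection of C across E]
2. B_y = 12  [B is the reflection of C across E]
   → B = (-6, 12)
3. F_x = -15  [BA ∥ FE ∩ AE ∥ BF]
4. F_y = 13  [BA ∥ FE ∩ AE ∥ BF]
   → F = (-15, 13)
5. D_x = -19/3  [D is the centroid of △BAF]
6. D_y = 28/3  [D is the centroid of △BAF]
   → D = (-19/3, 28/3)

B = (-6, 12)
D = (-19/3, 28/3)
F = (-15, 13)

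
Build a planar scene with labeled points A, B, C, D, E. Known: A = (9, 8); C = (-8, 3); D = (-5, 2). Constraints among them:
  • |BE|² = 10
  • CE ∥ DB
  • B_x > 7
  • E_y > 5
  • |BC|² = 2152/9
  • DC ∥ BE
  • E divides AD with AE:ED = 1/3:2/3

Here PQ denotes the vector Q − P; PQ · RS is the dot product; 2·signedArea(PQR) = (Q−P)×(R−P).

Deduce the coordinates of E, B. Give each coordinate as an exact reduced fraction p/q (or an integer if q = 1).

1. E_x = 13/3  [E divides AD with AE:ED = 1/3:2/3]
2. E_y = 6  [E divides AD with AE:ED = 1/3:2/3]
   → E = (13/3, 6)
3. B_x = 22/3  [DC ∥ BE ∩ CE ∥ DB]
4. B_y = 5  [DC ∥ BE ∩ CE ∥ DB]
   → B = (22/3, 5)

B = (22/3, 5)
E = (13/3, 6)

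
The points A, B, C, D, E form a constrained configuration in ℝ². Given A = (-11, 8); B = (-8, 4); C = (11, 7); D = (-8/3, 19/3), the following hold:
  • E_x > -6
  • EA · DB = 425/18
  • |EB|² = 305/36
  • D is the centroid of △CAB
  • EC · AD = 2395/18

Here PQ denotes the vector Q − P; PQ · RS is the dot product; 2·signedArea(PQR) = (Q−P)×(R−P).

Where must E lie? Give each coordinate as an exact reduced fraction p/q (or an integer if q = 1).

1. E_x = -16/3  [EA · DB = 425/18 ∩ EC · AD = 2395/18]
2. E_y = 31/6  [EA · DB = 425/18 ∩ EC · AD = 2395/18]
   → E = (-16/3, 31/6)

E = (-16/3, 31/6)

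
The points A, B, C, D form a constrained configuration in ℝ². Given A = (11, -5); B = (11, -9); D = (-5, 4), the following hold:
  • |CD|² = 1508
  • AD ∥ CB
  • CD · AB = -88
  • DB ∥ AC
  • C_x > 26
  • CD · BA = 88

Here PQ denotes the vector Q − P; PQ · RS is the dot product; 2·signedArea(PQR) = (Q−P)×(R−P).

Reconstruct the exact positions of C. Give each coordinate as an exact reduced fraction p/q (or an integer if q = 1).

C = (27, -18)

1. C_x = 27  [AD ∥ CB ∩ DB ∥ AC]
2. C_y = -18  [AD ∥ CB ∩ DB ∥ AC]
   → C = (27, -18)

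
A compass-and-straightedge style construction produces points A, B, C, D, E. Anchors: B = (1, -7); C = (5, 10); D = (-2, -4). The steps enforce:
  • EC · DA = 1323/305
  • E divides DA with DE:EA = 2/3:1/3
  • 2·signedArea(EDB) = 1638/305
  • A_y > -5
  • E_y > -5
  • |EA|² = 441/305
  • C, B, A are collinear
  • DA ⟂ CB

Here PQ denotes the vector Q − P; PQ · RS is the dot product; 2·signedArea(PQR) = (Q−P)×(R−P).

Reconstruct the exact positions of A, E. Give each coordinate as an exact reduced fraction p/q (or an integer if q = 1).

1. A_x = 461/305  [C, B, A are collinear ∩ DA ⟂ CB]
2. A_y = -1472/305  [C, B, A are collinear ∩ DA ⟂ CB]
   → A = (461/305, -1472/305)
3. E_x = 104/305  [E divides DA with DE:EA = 2/3:1/3]
4. E_y = -1388/305  [E divides DA with DE:EA = 2/3:1/3]
   → E = (104/305, -1388/305)

A = (461/305, -1472/305)
E = (104/305, -1388/305)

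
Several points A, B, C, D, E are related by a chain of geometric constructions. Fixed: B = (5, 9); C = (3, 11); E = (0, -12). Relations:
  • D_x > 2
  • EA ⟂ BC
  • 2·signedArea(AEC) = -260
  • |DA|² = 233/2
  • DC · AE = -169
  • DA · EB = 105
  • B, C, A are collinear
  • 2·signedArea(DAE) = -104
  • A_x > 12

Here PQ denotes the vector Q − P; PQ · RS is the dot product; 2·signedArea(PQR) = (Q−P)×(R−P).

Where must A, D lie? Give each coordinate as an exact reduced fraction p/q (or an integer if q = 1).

1. A_x = 13  [B, C, A are collinear ∩ EA ⟂ BC]
2. A_y = 1  [B, C, A are collinear ∩ EA ⟂ BC]
   → A = (13, 1)
3. D_x = 5/2  [DC · AE = -169 ∩ DA · EB = 105]
4. D_y = -3/2  [DC · AE = -169 ∩ DA · EB = 105]
   → D = (5/2, -3/2)

A = (13, 1)
D = (5/2, -3/2)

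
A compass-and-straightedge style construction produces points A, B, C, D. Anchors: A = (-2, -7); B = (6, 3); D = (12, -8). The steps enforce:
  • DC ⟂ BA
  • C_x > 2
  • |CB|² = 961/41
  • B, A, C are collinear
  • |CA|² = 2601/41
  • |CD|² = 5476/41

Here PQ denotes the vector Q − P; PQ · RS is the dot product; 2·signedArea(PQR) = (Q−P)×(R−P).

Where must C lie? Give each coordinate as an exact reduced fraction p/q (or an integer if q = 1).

C = (122/41, -32/41)

1. C_x = 122/41  [B, A, C are collinear ∩ DC ⟂ BA]
2. C_y = -32/41  [B, A, C are collinear ∩ DC ⟂ BA]
   → C = (122/41, -32/41)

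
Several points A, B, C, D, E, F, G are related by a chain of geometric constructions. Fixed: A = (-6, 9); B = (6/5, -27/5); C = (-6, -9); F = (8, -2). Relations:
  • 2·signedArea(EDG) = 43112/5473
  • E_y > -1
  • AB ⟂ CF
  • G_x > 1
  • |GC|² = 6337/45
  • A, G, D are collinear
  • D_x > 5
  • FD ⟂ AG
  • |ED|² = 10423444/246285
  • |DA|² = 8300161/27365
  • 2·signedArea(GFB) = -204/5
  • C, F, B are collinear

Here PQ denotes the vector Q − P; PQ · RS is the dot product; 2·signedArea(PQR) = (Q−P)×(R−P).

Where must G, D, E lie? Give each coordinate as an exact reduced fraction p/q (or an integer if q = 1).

D = (141196/27365, -119602/27365)
E = (9844/82095, -21088/82095)
G = (16/15, 8/15)

1. G_x = 16/15  [line 17/5·x + -34/5·y + 0 = 0 ∩ |GC|² = 6337/45]
2. G_y = 8/15  [line 17/5·x + -34/5·y + 0 = 0 ∩ |GC|² = 6337/45]
   → G = (16/15, 8/15)
3. D_x = 141196/27365  [A, G, D are collinear ∩ FD ⟂ AG]
4. D_y = -119602/27365  [A, G, D are collinear ∩ FD ⟂ AG]
   → D = (141196/27365, -119602/27365)
5. E_x = 9844/82095  [line -80518/16419·x + -67204/16419·y + -2536/5473 = 0 ∩ |ED|² = 10423444/246285]
6. E_y = -21088/82095  [line -80518/16419·x + -67204/16419·y + -2536/5473 = 0 ∩ |ED|² = 10423444/246285]
   → E = (9844/82095, -21088/82095)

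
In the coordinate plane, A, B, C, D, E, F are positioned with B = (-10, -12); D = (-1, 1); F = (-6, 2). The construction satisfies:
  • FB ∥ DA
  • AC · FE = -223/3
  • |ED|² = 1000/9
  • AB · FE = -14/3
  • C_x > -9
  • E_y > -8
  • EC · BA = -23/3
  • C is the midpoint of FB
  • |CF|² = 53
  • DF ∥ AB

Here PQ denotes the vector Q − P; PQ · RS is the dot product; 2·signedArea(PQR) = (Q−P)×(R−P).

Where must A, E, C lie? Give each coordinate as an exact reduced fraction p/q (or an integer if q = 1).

1. A_x = -5  [DF ∥ AB ∩ FB ∥ DA]
2. A_y = -13  [DF ∥ AB ∩ FB ∥ DA]
   → A = (-5, -13)
3. C_x = -8  [C is the midpoint of FB]
4. C_y = -5  [C is the midpoint of FB]
   → C = (-8, -5)
5. E_x = -7  [EC · BA = -23/3 ∩ AC · FE = -223/3]
6. E_y = -23/3  [EC · BA = -23/3 ∩ AC · FE = -223/3]
   → E = (-7, -23/3)

A = (-5, -13)
C = (-8, -5)
E = (-7, -23/3)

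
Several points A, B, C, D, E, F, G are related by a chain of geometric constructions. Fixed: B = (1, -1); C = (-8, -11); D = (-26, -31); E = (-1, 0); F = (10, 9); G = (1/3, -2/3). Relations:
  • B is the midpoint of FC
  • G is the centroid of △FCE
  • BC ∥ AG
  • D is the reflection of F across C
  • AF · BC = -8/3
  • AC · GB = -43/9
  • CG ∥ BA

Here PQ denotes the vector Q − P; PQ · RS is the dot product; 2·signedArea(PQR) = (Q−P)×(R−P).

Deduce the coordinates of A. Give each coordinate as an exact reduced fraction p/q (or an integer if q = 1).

1. A_x = 28/3  [BC ∥ AG ∩ CG ∥ BA]
2. A_y = 28/3  [BC ∥ AG ∩ CG ∥ BA]
   → A = (28/3, 28/3)

A = (28/3, 28/3)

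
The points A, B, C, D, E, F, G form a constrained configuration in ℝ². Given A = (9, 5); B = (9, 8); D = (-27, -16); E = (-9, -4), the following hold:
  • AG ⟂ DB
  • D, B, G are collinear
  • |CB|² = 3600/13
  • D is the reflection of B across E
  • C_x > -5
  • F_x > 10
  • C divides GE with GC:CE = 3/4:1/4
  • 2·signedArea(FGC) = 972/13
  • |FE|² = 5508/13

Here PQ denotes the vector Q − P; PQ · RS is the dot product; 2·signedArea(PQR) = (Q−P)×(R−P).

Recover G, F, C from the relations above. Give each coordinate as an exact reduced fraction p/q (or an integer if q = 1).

1. G_x = 99/13  [D, B, G are collinear ∩ AG ⟂ DB]
2. G_y = 92/13  [D, B, G are collinear ∩ AG ⟂ DB]
   → G = (99/13, 92/13)
3. C_x = -63/13  [C divides GE with GC:CE = 3/4:1/4]
4. C_y = -16/13  [C divides GE with GC:CE = 3/4:1/4]
   → C = (-63/13, -16/13)
5. F_x = 135/13  [line 108/13·x + -162/13·y + -648/13 = 0 ∩ |FE|² = 5508/13]
6. F_y = 38/13  [line 108/13·x + -162/13·y + -648/13 = 0 ∩ |FE|² = 5508/13]
   → F = (135/13, 38/13)

C = (-63/13, -16/13)
F = (135/13, 38/13)
G = (99/13, 92/13)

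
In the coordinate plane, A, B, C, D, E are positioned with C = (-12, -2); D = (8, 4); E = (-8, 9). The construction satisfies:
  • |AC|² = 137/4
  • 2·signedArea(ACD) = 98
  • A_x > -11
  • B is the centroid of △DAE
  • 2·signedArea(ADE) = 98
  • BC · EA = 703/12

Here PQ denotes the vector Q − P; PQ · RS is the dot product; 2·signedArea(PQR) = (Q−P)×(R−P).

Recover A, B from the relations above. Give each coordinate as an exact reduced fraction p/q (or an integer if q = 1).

A = (-10, 7/2)
B = (-10/3, 11/2)

1. A_x = -10  [2·signedArea(ACD) = 98 ∩ 2·signedArea(ADE) = 98]
2. A_y = 7/2  [2·signedArea(ACD) = 98 ∩ 2·signedArea(ADE) = 98]
   → A = (-10, 7/2)
3. B_x = -10/3  [B is the centroid of △DAE]
4. B_y = 11/2  [B is the centroid of △DAE]
   → B = (-10/3, 11/2)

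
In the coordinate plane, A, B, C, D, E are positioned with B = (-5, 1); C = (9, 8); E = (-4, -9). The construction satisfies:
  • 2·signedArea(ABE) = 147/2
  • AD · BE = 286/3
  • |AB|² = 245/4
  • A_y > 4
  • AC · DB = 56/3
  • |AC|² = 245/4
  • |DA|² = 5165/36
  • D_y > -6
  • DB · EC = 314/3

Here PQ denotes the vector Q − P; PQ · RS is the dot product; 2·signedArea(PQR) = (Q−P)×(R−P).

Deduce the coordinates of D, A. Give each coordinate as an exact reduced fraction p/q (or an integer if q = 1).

1. A_x = 2  [line 10·x + 1·y + -49/2 = 0 ∩ |AB|² = 245/4]
2. A_y = 9/2  [line 10·x + 1·y + -49/2 = 0 ∩ |AB|² = 245/4]
   → A = (2, 9/2)
3. D_x = -13/3  [DB · EC = 314/3 ∩ AD · BE = 286/3]
4. D_y = -17/3  [DB · EC = 314/3 ∩ AD · BE = 286/3]
   → D = (-13/3, -17/3)

A = (2, 9/2)
D = (-13/3, -17/3)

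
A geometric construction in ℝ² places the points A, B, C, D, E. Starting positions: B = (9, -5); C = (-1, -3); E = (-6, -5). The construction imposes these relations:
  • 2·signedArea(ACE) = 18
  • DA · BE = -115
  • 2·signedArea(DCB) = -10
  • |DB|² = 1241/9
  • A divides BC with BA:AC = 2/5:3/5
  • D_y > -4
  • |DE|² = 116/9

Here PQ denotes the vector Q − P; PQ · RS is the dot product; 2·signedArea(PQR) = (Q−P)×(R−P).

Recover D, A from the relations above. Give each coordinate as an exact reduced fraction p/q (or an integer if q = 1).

A = (5, -21/5)
D = (-8/3, -11/3)

1. D_x = -8/3  [line 2·x + 10·y + 42 = 0 ∩ |DB|² = 1241/9]
2. D_y = -11/3  [line 2·x + 10·y + 42 = 0 ∩ |DB|² = 1241/9]
   → D = (-8/3, -11/3)
3. A_x = 5  [A divides BC with BA:AC = 2/5:3/5]
4. A_y = -21/5  [A divides BC with BA:AC = 2/5:3/5]
   → A = (5, -21/5)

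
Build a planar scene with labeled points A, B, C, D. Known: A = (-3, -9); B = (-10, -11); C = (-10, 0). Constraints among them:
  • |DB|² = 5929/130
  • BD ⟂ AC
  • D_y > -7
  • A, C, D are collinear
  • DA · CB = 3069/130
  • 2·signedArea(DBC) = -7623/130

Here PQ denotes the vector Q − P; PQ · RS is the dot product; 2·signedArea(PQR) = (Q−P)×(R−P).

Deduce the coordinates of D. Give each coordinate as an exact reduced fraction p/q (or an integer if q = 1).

1. D_x = -607/130  [A, C, D are collinear ∩ BD ⟂ AC]
2. D_y = -891/130  [A, C, D are collinear ∩ BD ⟂ AC]
   → D = (-607/130, -891/130)

D = (-607/130, -891/130)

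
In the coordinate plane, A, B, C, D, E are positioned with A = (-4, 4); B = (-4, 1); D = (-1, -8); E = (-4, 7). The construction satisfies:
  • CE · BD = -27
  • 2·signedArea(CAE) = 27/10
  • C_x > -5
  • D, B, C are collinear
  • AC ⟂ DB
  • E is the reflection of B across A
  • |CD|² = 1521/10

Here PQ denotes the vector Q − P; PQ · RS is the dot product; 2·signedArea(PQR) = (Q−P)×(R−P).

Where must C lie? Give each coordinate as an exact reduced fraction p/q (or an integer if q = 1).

C = (-49/10, 37/10)

1. C_x = -49/10  [D, B, C are collinear ∩ AC ⟂ DB]
2. C_y = 37/10  [D, B, C are collinear ∩ AC ⟂ DB]
   → C = (-49/10, 37/10)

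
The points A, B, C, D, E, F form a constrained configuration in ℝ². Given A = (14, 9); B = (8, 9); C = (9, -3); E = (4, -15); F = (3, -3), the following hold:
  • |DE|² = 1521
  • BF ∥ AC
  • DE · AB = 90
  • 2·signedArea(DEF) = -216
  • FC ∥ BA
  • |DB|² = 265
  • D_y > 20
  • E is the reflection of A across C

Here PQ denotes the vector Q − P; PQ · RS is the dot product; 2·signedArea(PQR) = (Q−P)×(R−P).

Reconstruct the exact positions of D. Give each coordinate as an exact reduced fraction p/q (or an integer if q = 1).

1. D_x = 19  [DE · AB = 90 ∩ 2·signedArea(DEF) = -216]
2. D_y = 21  [DE · AB = 90 ∩ 2·signedArea(DEF) = -216]
   → D = (19, 21)

D = (19, 21)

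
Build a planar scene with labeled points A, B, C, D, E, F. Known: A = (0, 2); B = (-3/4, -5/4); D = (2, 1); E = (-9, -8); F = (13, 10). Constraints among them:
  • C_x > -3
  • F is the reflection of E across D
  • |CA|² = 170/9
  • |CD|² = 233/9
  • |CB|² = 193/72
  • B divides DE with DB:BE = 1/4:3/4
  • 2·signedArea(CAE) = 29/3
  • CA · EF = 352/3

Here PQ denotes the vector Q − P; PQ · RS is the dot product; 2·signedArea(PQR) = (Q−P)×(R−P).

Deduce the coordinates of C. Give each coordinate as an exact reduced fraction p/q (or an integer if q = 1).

C = (-7/3, -5/3)

1. C_x = -7/3  [CA · EF = 352/3 ∩ 2·signedArea(CAE) = 29/3]
2. C_y = -5/3  [CA · EF = 352/3 ∩ 2·signedArea(CAE) = 29/3]
   → C = (-7/3, -5/3)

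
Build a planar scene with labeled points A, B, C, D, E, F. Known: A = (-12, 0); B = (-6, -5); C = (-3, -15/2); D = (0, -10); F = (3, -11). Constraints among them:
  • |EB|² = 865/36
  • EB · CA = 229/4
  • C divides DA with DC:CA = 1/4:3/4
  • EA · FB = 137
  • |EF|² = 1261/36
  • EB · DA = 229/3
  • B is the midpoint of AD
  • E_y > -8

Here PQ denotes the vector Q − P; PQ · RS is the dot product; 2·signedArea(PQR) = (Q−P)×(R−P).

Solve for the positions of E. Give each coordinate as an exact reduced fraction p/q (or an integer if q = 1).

E = (-2, -47/6)

1. E_x = -2  [EB · DA = 229/3 ∩ EA · FB = 137]
2. E_y = -47/6  [EB · DA = 229/3 ∩ EA · FB = 137]
   → E = (-2, -47/6)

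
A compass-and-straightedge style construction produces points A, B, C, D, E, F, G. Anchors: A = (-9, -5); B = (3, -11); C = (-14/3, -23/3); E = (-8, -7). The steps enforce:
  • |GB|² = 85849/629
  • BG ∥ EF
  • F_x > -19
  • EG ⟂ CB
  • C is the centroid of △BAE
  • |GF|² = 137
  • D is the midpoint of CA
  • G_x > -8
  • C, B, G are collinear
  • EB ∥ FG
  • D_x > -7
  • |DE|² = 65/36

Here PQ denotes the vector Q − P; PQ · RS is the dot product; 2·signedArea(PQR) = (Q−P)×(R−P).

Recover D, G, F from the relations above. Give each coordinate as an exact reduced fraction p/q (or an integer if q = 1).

1. D_x = -41/6  [D is the midpoint of CA]
2. D_y = -19/3  [D is the midpoint of CA]
   → D = (-41/6, -19/3)
3. G_x = -4852/629  [C, B, G are collinear ∩ EG ⟂ CB]
4. G_y = -3989/629  [C, B, G are collinear ∩ EG ⟂ CB]
   → G = (-4852/629, -3989/629)
5. F_x = -11771/629  [EB ∥ FG ∩ BG ∥ EF]
6. F_y = -1473/629  [EB ∥ FG ∩ BG ∥ EF]
   → F = (-11771/629, -1473/629)

D = (-41/6, -19/3)
F = (-11771/629, -1473/629)
G = (-4852/629, -3989/629)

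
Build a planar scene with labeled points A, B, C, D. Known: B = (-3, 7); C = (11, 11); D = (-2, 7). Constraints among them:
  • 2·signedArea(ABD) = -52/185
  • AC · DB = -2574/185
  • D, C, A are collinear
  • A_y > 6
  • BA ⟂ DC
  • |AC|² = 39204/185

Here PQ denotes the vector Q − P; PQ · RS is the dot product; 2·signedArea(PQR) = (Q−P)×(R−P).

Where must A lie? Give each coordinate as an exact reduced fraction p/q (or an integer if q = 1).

1. A_x = -539/185  [D, C, A are collinear ∩ BA ⟂ DC]
2. A_y = 1243/185  [D, C, A are collinear ∩ BA ⟂ DC]
   → A = (-539/185, 1243/185)

A = (-539/185, 1243/185)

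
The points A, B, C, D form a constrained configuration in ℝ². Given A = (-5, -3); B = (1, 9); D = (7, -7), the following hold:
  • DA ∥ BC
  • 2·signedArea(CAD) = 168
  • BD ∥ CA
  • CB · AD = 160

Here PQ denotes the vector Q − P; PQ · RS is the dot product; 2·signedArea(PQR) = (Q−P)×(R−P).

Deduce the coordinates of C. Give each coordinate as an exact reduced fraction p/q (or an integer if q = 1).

1. C_x = -11  [BD ∥ CA ∩ DA ∥ BC]
2. C_y = 13  [BD ∥ CA ∩ DA ∥ BC]
   → C = (-11, 13)

C = (-11, 13)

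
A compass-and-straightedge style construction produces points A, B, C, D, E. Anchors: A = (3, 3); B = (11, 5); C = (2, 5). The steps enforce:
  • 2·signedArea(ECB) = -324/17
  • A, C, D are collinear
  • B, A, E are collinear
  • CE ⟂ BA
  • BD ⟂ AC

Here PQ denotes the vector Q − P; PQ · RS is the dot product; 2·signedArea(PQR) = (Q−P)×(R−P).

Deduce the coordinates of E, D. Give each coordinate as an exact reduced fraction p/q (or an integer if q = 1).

D = (19/5, 7/5)
E = (43/17, 49/17)

1. E_x = 43/17  [B, A, E are collinear ∩ CE ⟂ BA]
2. E_y = 49/17  [B, A, E are collinear ∩ CE ⟂ BA]
   → E = (43/17, 49/17)
3. D_x = 19/5  [A, C, D are collinear ∩ BD ⟂ AC]
4. D_y = 7/5  [A, C, D are collinear ∩ BD ⟂ AC]
   → D = (19/5, 7/5)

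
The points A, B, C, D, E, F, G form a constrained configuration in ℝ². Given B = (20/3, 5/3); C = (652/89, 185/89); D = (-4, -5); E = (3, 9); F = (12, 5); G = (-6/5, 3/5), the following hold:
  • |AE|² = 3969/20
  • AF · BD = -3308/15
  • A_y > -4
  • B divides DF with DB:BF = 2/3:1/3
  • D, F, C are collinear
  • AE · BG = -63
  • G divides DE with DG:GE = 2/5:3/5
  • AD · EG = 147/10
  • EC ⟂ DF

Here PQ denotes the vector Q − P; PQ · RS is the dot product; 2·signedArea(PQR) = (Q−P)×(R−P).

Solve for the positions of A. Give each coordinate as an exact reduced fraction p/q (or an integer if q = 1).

A = (-33/10, -18/5)

1. A_x = -33/10  [AF · BD = -3308/15 ∩ AD · EG = 147/10]
2. A_y = -18/5  [AF · BD = -3308/15 ∩ AD · EG = 147/10]
   → A = (-33/10, -18/5)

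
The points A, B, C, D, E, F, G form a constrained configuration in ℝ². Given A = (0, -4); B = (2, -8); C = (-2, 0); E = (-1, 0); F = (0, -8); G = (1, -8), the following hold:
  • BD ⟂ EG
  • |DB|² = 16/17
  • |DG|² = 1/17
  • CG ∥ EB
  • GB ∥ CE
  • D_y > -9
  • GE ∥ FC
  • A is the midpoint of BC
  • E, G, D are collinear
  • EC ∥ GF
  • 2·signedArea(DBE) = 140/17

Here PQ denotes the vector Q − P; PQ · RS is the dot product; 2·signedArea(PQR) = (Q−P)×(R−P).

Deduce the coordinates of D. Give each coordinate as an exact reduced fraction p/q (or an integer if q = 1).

D = (18/17, -140/17)

1. D_x = 18/17  [E, G, D are collinear ∩ BD ⟂ EG]
2. D_y = -140/17  [E, G, D are collinear ∩ BD ⟂ EG]
   → D = (18/17, -140/17)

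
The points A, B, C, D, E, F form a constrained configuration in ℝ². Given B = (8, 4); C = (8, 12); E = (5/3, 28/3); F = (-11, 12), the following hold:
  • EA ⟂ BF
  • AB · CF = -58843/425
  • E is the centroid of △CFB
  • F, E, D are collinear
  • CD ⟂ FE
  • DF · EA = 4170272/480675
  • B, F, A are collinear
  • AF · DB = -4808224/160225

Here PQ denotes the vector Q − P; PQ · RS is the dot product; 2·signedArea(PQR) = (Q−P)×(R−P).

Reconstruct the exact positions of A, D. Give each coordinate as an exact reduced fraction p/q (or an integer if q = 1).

A = (303/425, 3004/425)
D = (2712/377, 3080/377)

1. A_x = 303/425  [B, F, A are collinear ∩ EA ⟂ BF]
2. A_y = 3004/425  [B, F, A are collinear ∩ EA ⟂ BF]
   → A = (303/425, 3004/425)
3. D_x = 2712/377  [F, E, D are collinear ∩ CD ⟂ FE]
4. D_y = 3080/377  [F, E, D are collinear ∩ CD ⟂ FE]
   → D = (2712/377, 3080/377)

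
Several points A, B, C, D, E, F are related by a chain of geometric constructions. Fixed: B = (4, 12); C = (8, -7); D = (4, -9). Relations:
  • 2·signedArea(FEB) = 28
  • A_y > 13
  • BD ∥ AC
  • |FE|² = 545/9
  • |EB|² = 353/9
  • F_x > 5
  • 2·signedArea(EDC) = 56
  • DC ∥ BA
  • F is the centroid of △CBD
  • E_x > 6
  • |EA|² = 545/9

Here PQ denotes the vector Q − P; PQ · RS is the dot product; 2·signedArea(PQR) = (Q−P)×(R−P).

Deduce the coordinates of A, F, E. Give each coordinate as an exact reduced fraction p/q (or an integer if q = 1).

1. A_x = 8  [BD ∥ AC ∩ DC ∥ BA]
2. A_y = 14  [BD ∥ AC ∩ DC ∥ BA]
   → A = (8, 14)
3. F_x = 16/3  [F is the centroid of △CBD]
4. F_y = -4/3  [F is the centroid of △CBD]
   → F = (16/3, -4/3)
5. E_x = 20/3  [2·signedArea(EDC) = 56 ∩ 2·signedArea(FEB) = 28]
6. E_y = 19/3  [2·signedArea(EDC) = 56 ∩ 2·signedArea(FEB) = 28]
   → E = (20/3, 19/3)

A = (8, 14)
E = (20/3, 19/3)
F = (16/3, -4/3)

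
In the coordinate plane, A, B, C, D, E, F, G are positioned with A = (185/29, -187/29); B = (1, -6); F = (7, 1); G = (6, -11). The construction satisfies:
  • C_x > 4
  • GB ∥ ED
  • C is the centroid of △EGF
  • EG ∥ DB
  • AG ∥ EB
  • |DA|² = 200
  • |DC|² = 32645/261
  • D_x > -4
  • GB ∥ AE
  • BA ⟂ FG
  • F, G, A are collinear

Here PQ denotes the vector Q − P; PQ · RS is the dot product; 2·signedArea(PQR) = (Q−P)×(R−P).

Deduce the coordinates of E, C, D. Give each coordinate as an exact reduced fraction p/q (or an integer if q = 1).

1. E_x = 40/29  [AG ∥ EB ∩ GB ∥ AE]
2. E_y = -42/29  [AG ∥ EB ∩ GB ∥ AE]
   → E = (40/29, -42/29)
3. C_x = 139/29  [C is the centroid of △EGF]
4. C_y = -332/87  [C is the centroid of △EGF]
   → C = (139/29, -332/87)
5. D_x = -105/29  [EG ∥ DB ∩ GB ∥ ED]
6. D_y = 103/29  [EG ∥ DB ∩ GB ∥ ED]
   → D = (-105/29, 103/29)

C = (139/29, -332/87)
D = (-105/29, 103/29)
E = (40/29, -42/29)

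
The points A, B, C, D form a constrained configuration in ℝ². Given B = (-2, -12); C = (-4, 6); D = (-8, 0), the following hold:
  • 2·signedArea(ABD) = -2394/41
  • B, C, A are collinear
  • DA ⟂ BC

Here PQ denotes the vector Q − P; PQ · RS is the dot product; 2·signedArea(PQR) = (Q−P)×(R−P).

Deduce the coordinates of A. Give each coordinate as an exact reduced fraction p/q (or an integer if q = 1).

A = (-139/41, 21/41)

1. A_x = -139/41  [B, C, A are collinear ∩ DA ⟂ BC]
2. A_y = 21/41  [B, C, A are collinear ∩ DA ⟂ BC]
   → A = (-139/41, 21/41)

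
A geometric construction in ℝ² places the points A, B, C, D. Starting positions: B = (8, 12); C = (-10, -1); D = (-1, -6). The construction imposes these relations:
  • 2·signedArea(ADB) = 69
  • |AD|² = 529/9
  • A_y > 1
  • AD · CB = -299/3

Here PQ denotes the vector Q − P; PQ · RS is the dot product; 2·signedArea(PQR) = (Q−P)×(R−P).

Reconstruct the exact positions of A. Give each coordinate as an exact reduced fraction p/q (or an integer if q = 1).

1. A_x = -1  [AD · CB = -299/3 ∩ 2·signedArea(ADB) = 69]
2. A_y = 5/3  [AD · CB = -299/3 ∩ 2·signedArea(ADB) = 69]
   → A = (-1, 5/3)

A = (-1, 5/3)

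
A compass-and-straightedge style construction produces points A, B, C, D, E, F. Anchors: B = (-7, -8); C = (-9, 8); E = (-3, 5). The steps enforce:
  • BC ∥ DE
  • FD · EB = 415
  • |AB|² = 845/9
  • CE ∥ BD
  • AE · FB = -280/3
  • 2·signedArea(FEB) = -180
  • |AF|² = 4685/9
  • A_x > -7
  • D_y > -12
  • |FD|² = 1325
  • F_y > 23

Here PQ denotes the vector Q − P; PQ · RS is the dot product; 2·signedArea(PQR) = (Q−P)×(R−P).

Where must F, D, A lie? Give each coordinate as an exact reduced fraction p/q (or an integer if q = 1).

1. D_x = -1  [BC ∥ DE ∩ CE ∥ BD]
2. D_y = -11  [BC ∥ DE ∩ CE ∥ BD]
   → D = (-1, -11)
3. F_x = -11  [2·signedArea(FEB) = -180 ∩ FD · EB = 415]
4. F_y = 24  [2·signedArea(FEB) = -180 ∩ FD · EB = 415]
   → F = (-11, 24)
5. A_x = -19/3  [line -4·x + 32·y + -236/3 = 0 ∩ |AF|² = 4685/9]
6. A_y = 5/3  [line -4·x + 32·y + -236/3 = 0 ∩ |AF|² = 4685/9]
   → A = (-19/3, 5/3)

A = (-19/3, 5/3)
D = (-1, -11)
F = (-11, 24)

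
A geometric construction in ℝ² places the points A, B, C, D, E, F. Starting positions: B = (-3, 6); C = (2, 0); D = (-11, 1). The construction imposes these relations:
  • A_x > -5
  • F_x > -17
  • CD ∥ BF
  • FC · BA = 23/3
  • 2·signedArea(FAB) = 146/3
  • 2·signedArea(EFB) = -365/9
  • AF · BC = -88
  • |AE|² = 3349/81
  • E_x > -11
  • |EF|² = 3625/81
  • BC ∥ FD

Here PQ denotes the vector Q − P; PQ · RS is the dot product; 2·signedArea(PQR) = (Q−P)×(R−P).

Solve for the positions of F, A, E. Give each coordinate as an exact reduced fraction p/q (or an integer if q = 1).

1. F_x = -16  [BC ∥ FD ∩ CD ∥ BF]
2. F_y = 7  [BC ∥ FD ∩ CD ∥ BF]
   → F = (-16, 7)
3. A_x = -4  [AF · BC = -88 ∩ FC · BA = 23/3]
4. A_y = 7/3  [AF · BC = -88 ∩ FC · BA = 23/3]
   → A = (-4, 7/3)
5. E_x = -31/3  [line 1·x + 13·y + -310/9 = 0 ∩ |EF|² = 3625/81]
6. E_y = 31/9  [line 1·x + 13·y + -310/9 = 0 ∩ |EF|² = 3625/81]
   → E = (-31/3, 31/9)

A = (-4, 7/3)
E = (-31/3, 31/9)
F = (-16, 7)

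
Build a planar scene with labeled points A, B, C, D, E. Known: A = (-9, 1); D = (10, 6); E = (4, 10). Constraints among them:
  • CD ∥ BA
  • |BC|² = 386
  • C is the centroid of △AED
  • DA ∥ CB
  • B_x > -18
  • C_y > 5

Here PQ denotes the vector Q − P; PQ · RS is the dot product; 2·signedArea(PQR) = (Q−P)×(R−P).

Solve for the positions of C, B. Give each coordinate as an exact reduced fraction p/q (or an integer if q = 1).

1. C_x = 5/3  [C is the centroid of △AED]
2. C_y = 17/3  [C is the centroid of △AED]
   → C = (5/3, 17/3)
3. B_x = -52/3  [CD ∥ BA ∩ DA ∥ CB]
4. B_y = 2/3  [CD ∥ BA ∩ DA ∥ CB]
   → B = (-52/3, 2/3)

B = (-52/3, 2/3)
C = (5/3, 17/3)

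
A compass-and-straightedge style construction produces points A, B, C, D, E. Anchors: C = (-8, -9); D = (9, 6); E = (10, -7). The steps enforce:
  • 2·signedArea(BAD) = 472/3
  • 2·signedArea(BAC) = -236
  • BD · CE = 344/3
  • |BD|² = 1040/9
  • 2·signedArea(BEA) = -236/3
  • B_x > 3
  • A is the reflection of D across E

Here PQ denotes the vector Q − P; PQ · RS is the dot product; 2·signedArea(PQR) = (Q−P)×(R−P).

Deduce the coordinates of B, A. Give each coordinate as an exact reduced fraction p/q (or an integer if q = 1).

A = (11, -20)
B = (11/3, -10/3)

1. B_x = 11/3  [line -18·x + -2·y + 178/3 = 0 ∩ |BD|² = 1040/9]
2. B_y = -10/3  [line -18·x + -2·y + 178/3 = 0 ∩ |BD|² = 1040/9]
   → B = (11/3, -10/3)
3. A_x = 11  [2·signedArea(BEA) = -236/3 ∩ A is the reflection of D across E]
4. A_y = -20  [2·signedArea(BEA) = -236/3 ∩ A is the reflection of D across E]
   → A = (11, -20)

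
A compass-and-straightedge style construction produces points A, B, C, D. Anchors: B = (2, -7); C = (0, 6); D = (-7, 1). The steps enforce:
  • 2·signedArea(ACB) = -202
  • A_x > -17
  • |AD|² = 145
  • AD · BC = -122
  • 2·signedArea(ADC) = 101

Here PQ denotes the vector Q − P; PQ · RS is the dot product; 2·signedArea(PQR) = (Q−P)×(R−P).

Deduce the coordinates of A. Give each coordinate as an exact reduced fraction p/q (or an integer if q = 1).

1. A_x = -16  [2·signedArea(ADC) = 101 ∩ AD · BC = -122]
2. A_y = 9  [2·signedArea(ADC) = 101 ∩ AD · BC = -122]
   → A = (-16, 9)

A = (-16, 9)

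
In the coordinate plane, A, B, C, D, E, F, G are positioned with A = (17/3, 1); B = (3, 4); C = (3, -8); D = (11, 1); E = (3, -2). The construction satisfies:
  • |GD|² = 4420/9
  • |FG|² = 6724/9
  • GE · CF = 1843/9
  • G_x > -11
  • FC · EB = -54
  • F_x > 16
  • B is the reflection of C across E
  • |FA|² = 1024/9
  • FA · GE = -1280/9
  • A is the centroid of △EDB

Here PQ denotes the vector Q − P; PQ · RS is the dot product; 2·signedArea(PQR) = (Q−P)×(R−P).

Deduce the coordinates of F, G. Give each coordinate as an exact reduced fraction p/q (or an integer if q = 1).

1. F_y = 1  [FC · EB = -54]
2. F_x = 49/3  [|FA|² = 1024/9]
   → F = (49/3, 1)
3. G_x = -31/3  [GE · CF = 1843/9 ∩ FA · GE = -1280/9]
4. G_y = -5  [GE · CF = 1843/9 ∩ FA · GE = -1280/9]
   → G = (-31/3, -5)

F = (49/3, 1)
G = (-31/3, -5)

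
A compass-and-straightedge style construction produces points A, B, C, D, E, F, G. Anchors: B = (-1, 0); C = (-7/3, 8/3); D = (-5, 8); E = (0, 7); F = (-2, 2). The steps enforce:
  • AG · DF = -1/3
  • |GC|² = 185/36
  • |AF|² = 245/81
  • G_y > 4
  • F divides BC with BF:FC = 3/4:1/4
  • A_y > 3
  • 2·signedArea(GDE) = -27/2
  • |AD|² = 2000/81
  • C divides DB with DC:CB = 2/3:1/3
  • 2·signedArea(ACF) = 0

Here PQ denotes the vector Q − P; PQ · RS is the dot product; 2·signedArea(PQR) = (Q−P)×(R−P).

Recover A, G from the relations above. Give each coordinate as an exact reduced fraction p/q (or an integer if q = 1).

1. A_x = -25/9  [line 2/3·x + 1/3·y + 2/3 = 0 ∩ |AF|² = 245/81]
2. A_y = 32/9  [line 2/3·x + 1/3·y + 2/3 = 0 ∩ |AF|² = 245/81]
   → A = (-25/9, 32/9)
3. G_x = -1  [2·signedArea(GDE) = -27/2 ∩ AG · DF = -1/3]
4. G_y = 9/2  [2·signedArea(GDE) = -27/2 ∩ AG · DF = -1/3]
   → G = (-1, 9/2)

A = (-25/9, 32/9)
G = (-1, 9/2)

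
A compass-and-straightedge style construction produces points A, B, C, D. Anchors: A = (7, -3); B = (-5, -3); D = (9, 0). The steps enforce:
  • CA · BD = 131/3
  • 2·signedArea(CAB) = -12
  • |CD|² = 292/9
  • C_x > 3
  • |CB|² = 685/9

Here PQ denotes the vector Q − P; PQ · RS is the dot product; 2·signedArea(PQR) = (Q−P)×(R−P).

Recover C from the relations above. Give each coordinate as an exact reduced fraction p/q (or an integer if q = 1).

1. C_x = 11/3  [CA · BD = 131/3 ∩ 2·signedArea(CAB) = -12]
2. C_y = -2  [CA · BD = 131/3 ∩ 2·signedArea(CAB) = -12]
   → C = (11/3, -2)

C = (11/3, -2)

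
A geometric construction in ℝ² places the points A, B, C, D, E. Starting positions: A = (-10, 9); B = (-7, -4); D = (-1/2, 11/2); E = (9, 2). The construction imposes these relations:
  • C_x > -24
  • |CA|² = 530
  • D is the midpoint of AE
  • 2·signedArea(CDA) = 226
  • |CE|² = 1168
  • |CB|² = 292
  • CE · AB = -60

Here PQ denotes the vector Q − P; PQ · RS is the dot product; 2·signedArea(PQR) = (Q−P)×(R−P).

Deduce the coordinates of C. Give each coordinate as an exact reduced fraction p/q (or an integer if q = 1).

C = (-23, -10)

1. C_x = -23  [2·signedArea(CDA) = 226 ∩ CE · AB = -60]
2. C_y = -10  [2·signedArea(CDA) = 226 ∩ CE · AB = -60]
   → C = (-23, -10)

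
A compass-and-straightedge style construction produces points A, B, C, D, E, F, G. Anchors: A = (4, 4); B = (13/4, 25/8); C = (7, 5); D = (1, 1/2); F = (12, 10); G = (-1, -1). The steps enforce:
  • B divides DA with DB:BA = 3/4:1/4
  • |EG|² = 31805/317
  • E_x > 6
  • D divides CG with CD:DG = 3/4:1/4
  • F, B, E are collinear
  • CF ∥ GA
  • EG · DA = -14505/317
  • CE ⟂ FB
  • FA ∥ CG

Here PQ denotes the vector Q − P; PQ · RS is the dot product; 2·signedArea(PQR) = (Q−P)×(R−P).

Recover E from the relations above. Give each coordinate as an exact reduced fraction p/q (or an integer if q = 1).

1. E_x = 2054/317  [F, B, E are collinear ∩ CE ⟂ FB]
2. E_y = 1795/317  [F, B, E are collinear ∩ CE ⟂ FB]
   → E = (2054/317, 1795/317)

E = (2054/317, 1795/317)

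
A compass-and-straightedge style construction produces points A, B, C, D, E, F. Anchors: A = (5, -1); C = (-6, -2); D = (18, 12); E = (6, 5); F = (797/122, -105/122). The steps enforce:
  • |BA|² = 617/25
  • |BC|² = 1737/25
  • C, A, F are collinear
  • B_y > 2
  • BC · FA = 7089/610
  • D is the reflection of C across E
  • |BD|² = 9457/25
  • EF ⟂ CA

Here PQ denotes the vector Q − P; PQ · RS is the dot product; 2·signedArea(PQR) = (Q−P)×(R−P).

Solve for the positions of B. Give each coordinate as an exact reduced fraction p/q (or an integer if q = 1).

B = (6/5, 11/5)

1. B_x = 6/5  [line 187/122·x + 17/122·y + -1309/610 = 0 ∩ |BC|² = 1737/25]
2. B_y = 11/5  [line 187/122·x + 17/122·y + -1309/610 = 0 ∩ |BC|² = 1737/25]
   → B = (6/5, 11/5)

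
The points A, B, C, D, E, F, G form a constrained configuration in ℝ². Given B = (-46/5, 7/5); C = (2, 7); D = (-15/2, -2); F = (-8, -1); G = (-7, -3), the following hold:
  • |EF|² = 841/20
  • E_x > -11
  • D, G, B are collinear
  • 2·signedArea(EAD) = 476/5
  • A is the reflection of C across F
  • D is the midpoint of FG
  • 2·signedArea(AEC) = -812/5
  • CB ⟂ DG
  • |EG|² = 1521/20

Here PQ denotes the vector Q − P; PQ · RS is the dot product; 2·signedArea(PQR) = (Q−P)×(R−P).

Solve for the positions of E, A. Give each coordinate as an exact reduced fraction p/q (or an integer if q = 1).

1. A_x = -18  [A is the reflection of C across F]
2. A_y = -9  [A is the reflection of C across F]
   → A = (-18, -9)
3. E_x = -109/10  [2·signedArea(EAD) = 476/5 ∩ 2·signedArea(AEC) = -812/5]
4. E_y = 24/5  [2·signedArea(EAD) = 476/5 ∩ 2·signedArea(AEC) = -812/5]
   → E = (-109/10, 24/5)

A = (-18, -9)
E = (-109/10, 24/5)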